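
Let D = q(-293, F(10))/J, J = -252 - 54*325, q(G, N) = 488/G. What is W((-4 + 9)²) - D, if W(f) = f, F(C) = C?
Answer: 65199581/2607993 ≈ 25.000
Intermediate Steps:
J = -17802 (J = -252 - 17550 = -17802)
D = 244/2607993 (D = (488/(-293))/(-17802) = (488*(-1/293))*(-1/17802) = -488/293*(-1/17802) = 244/2607993 ≈ 9.3559e-5)
W((-4 + 9)²) - D = (-4 + 9)² - 1*244/2607993 = 5² - 244/2607993 = 25 - 244/2607993 = 65199581/2607993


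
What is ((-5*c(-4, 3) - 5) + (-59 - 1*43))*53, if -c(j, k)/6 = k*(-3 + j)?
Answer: -39061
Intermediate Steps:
c(j, k) = -6*k*(-3 + j)
((-5*c(-4, 3) - 5) + (-59 - 1*43))*53 = ((-30*3*(3 - 1*(-4)) - 5) + (-59 - 1*43))*53 = ((-30*3*(3 + 4) - 5) + (-59 - 43))*53 = ((-30*3*7 - 5) - 102)*53 = ((-5*126 - 5) - 102)*53 = ((-630 - 5) - 102)*53 = (-635 - 102)*53 = -737*53 = -39061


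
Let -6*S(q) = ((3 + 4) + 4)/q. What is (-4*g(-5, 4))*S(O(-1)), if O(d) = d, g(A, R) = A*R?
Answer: 440/3 ≈ 146.67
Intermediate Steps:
S(q) = -11/(6*q) (S(q) = -((3 + 4) + 4)/(6*q) = -(7 + 4)/(6*q) = -11/(6*q))
(-4*g(-5, 4))*S(O(-1)) = (-(-20)*4)*(-11/6/(-1)) = (-4*(-20))*(-11/6*(-1)) = 80*(11/6) = 440/3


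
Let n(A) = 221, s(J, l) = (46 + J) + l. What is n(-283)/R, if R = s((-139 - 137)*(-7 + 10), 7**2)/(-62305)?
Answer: 18785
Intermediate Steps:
s(J, l) = 46 + J + l
R = 1/85 (R = (46 + (-139 - 137)*(-7 + 10) + 7**2)/(-62305) = (46 - 276*3 + 49)*(-1/62305) = (46 - 828 + 49)*(-1/62305) = -733*(-1/62305) = 1/85 ≈ 0.011765)
n(-283)/R = 221/(1/85) = 221*85 = 18785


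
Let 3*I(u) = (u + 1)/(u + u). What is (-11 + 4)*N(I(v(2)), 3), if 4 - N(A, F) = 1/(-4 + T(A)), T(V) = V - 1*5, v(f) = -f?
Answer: -3080/107 ≈ -28.785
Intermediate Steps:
T(V) = -5 + V (T(V) = V - 5 = -5 + V)
I(u) = (1 + u)/(6*u) (I(u) = ((u + 1)/(u + u))/3 = ((1 + u)/((2*u)))/3 = ((1 + u)*(1/(2*u)))/3 = ((1 + u)/(2*u))/3 = (1 + u)/(6*u))
N(A, F) = 4 - 1/(-9 + A) (N(A, F) = 4 - 1/(-4 + (-5 + A)) = 4 - 1/(-9 + A))
(-11 + 4)*N(I(v(2)), 3) = (-11 + 4)*((-37 + 4*((1 - 1*2)/(6*((-1*2)))))/(-9 + (1 - 1*2)/(6*((-1*2))))) = -7*(-37 + 4*((1/6)*(1 - 2)/(-2)))/(-9 + (1/6)*(1 - 2)/(-2)) = -7*(-37 + 4*((1/6)*(-1/2)*(-1)))/(-9 + (1/6)*(-1/2)*(-1)) = -7*(-37 + 4*(1/12))/(-9 + 1/12) = -7*(-37 + 1/3)/(-107/12) = -(-84)*(-110)/(107*3) = -7*440/107 = -3080/107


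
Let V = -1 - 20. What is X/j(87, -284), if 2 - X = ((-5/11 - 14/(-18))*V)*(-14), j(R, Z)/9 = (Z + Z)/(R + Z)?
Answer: -302395/84348 ≈ -3.5851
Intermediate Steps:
V = -21
j(R, Z) = 18*Z/(R + Z) (j(R, Z) = 9*((Z + Z)/(R + Z)) = 9*((2*Z)/(R + Z)) = 9*(2*Z/(R + Z)) = 18*Z/(R + Z))
X = -3070/33 (X = 2 - (-5/11 - 14/(-18))*(-21)*(-14) = 2 - (-5*1/11 - 14*(-1/18))*(-21)*(-14) = 2 - (-5/11 + 7/9)*(-21)*(-14) = 2 - (32/99)*(-21)*(-14) = 2 - (-224)*(-14)/33 = 2 - 1*3136/33 = 2 - 3136/33 = -3070/33 ≈ -93.030)
X/j(87, -284) = -3070/(33*(18*(-284)/(87 - 284))) = -3070/(33*(18*(-284)/(-197))) = -3070/(33*(18*(-284)*(-1/197))) = -3070/(33*5112/197) = -3070/33*197/5112 = -302395/84348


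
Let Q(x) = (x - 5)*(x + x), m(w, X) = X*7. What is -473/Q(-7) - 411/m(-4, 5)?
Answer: -1747/120 ≈ -14.558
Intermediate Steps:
m(w, X) = 7*X
Q(x) = 2*x*(-5 + x) (Q(x) = (-5 + x)*(2*x) = 2*x*(-5 + x))
-473/Q(-7) - 411/m(-4, 5) = -473*(-1/(14*(-5 - 7))) - 411/(7*5) = -473/(2*(-7)*(-12)) - 411/35 = -473/168 - 411*1/35 = -473*1/168 - 411/35 = -473/168 - 411/35 = -1747/120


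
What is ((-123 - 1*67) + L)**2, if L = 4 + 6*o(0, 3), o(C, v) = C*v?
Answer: 34596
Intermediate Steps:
L = 4 (L = 4 + 6*(0*3) = 4 + 6*0 = 4 + 0 = 4)
((-123 - 1*67) + L)**2 = ((-123 - 1*67) + 4)**2 = ((-123 - 67) + 4)**2 = (-190 + 4)**2 = (-186)**2 = 34596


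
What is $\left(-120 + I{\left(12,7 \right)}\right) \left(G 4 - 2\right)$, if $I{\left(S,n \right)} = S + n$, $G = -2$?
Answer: $1010$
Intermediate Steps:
$\left(-120 + I{\left(12,7 \right)}\right) \left(G 4 - 2\right) = \left(-120 + \left(12 + 7\right)\right) \left(\left(-2\right) 4 - 2\right) = \left(-120 + 19\right) \left(-8 - 2\right) = \left(-101\right) \left(-10\right) = 1010$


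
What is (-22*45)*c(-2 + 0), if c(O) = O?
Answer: 1980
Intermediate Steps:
(-22*45)*c(-2 + 0) = (-22*45)*(-2 + 0) = -990*(-2) = 1980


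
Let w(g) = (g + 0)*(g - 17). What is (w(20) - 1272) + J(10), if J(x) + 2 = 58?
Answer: -1156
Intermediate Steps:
J(x) = 56 (J(x) = -2 + 58 = 56)
w(g) = g*(-17 + g)
(w(20) - 1272) + J(10) = (20*(-17 + 20) - 1272) + 56 = (20*3 - 1272) + 56 = (60 - 1272) + 56 = -1212 + 56 = -1156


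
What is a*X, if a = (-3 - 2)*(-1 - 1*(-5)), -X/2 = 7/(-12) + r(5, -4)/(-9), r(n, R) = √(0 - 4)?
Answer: -70/3 - 80*I/9 ≈ -23.333 - 8.8889*I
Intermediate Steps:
r(n, R) = 2*I (r(n, R) = √(-4) = 2*I)
X = 7/6 + 4*I/9 (X = -2*(7/(-12) + (2*I)/(-9)) = -2*(7*(-1/12) + (2*I)*(-⅑)) = -2*(-7/12 - 2*I/9) = 7/6 + 4*I/9 ≈ 1.1667 + 0.44444*I)
a = -20 (a = -5*(-1 + 5) = -5*4 = -20)
a*X = -20*(7/6 + 4*I/9) = -70/3 - 80*I/9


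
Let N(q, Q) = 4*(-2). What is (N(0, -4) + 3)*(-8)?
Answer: 40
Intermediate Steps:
N(q, Q) = -8
(N(0, -4) + 3)*(-8) = (-8 + 3)*(-8) = -5*(-8) = 40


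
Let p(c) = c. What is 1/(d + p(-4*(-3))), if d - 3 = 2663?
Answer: 1/2678 ≈ 0.00037341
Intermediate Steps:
d = 2666 (d = 3 + 2663 = 2666)
1/(d + p(-4*(-3))) = 1/(2666 - 4*(-3)) = 1/(2666 + 12) = 1/2678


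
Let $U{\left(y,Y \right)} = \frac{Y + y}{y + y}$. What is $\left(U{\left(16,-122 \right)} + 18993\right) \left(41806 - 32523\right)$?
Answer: $\frac{2820500305}{16} \approx 1.7628 \cdot 10^{8}$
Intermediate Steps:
$U{\left(y,Y \right)} = \frac{Y + y}{2 y}$
$\left(U{\left(16,-122 \right)} + 18993\right) \left(41806 - 32523\right) = \left(\frac{-122 + 16}{2 \cdot 16} + 18993\right) \left(41806 - 32523\right) = \left(\frac{1}{2} \cdot \frac{1}{16} \left(-106\right) + 18993\right) 9283 = \left(- \frac{53}{16} + 18993\right) 9283 = \frac{303835}{16} \cdot 9283 = \frac{2820500305}{16}$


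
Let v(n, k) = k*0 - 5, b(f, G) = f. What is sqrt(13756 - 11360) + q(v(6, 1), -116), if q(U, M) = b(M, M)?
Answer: -116 + 2*sqrt(599) ≈ -67.051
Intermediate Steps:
v(n, k) = -5 (v(n, k) = 0 - 5 = -5)
q(U, M) = M
sqrt(13756 - 11360) + q(v(6, 1), -116) = sqrt(13756 - 11360) - 116 = sqrt(2396) - 116 = 2*sqrt(599) - 116 = -116 + 2*sqrt(599)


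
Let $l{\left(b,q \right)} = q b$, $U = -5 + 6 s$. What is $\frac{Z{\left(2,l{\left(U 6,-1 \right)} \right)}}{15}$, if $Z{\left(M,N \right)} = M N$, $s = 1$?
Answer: $- \frac{4}{5} \approx -0.8$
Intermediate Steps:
$U = 1$ ($U = -5 + 6 \cdot 1 = -5 + 6 = 1$)
$l{\left(b,q \right)} = b q$
$\frac{Z{\left(2,l{\left(U 6,-1 \right)} \right)}}{15} = \frac{2 \cdot 1 \cdot 6 \left(-1\right)}{15} = 2 \cdot 6 \left(-1\right) \frac{1}{15} = 2 \left(-6\right) \frac{1}{15} = \left(-12\right) \frac{1}{15} = - \frac{4}{5}$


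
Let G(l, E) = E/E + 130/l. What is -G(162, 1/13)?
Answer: -146/81 ≈ -1.8025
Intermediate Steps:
G(l, E) = 1 + 130/l
-G(162, 1/13) = -(130 + 162)/162 = -292/162 = -1*146/81 = -146/81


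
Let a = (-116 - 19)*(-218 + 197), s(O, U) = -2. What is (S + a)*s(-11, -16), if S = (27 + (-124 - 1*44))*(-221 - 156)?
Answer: -111984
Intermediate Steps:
a = 2835 (a = -135*(-21) = 2835)
S = 53157 (S = (27 + (-124 - 44))*(-377) = (27 - 168)*(-377) = -141*(-377) = 53157)
(S + a)*s(-11, -16) = (53157 + 2835)*(-2) = 55992*(-2) = -111984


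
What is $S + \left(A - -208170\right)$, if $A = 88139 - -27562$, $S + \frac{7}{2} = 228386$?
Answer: $\frac{1104507}{2} \approx 5.5225 \cdot 10^{5}$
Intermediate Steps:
$S = \frac{456765}{2}$ ($S = - \frac{7}{2} + 228386 = \frac{456765}{2} \approx 2.2838 \cdot 10^{5}$)
$A = 115701$ ($A = 88139 + 27562 = 115701$)
$S + \left(A - -208170\right) = \frac{456765}{2} + \left(115701 - -208170\right) = \frac{456765}{2} + \left(115701 + 208170\right) = \frac{456765}{2} + 323871 = \frac{1104507}{2}$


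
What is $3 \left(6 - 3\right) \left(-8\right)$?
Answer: $-72$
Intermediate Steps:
$3 \left(6 - 3\right) \left(-8\right) = 3 \cdot 3 \left(-8\right) = 9 \left(-8\right) = -72$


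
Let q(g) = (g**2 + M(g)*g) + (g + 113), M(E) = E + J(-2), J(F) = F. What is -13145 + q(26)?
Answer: -11706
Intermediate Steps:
M(E) = -2 + E (M(E) = E - 2 = -2 + E)
q(g) = 113 + g + g**2 + g*(-2 + g) (q(g) = (g**2 + (-2 + g)*g) + (g + 113) = (g**2 + g*(-2 + g)) + (113 + g) = 113 + g + g**2 + g*(-2 + g))
-13145 + q(26) = -13145 + (113 - 1*26 + 2*26**2) = -13145 + (113 - 26 + 2*676) = -13145 + (113 - 26 + 1352) = -13145 + 1439 = -11706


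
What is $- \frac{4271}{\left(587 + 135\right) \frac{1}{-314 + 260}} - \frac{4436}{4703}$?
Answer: $\frac{540734455}{1697783} \approx 318.49$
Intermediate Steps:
$- \frac{4271}{\left(587 + 135\right) \frac{1}{-314 + 260}} - \frac{4436}{4703} = - \frac{4271}{722 \frac{1}{-54}} - \frac{4436}{4703} = - \frac{4271}{722 \left(- \frac{1}{54}\right)} - \frac{4436}{4703} = - \frac{4271}{- \frac{361}{27}} - \frac{4436}{4703} = \left(-4271\right) \left(- \frac{27}{361}\right) - \frac{4436}{4703} = \frac{115317}{361} - \frac{4436}{4703} = \frac{540734455}{1697783}$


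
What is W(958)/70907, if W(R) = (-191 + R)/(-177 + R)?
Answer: 767/55378367 ≈ 1.3850e-5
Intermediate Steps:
W(R) = (-191 + R)/(-177 + R)
W(958)/70907 = ((-191 + 958)/(-177 + 958))/70907 = (767/781)*(1/70907) = 767/55378367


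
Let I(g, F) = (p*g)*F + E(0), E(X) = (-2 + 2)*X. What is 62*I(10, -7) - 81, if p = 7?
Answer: -30461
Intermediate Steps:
E(X) = 0 (E(X) = 0*X = 0)
I(g, F) = 7*F*g (I(g, F) = (7*g)*F + 0 = 7*F*g + 0 = 7*F*g)
62*I(10, -7) - 81 = 62*(7*(-7)*10) - 81 = 62*(-490) - 81 = -30380 - 81 = -30461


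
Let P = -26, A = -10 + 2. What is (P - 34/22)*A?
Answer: 2424/11 ≈ 220.36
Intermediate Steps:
A = -8
(P - 34/22)*A = (-26 - 34/22)*(-8) = (-26 - 34*1/22)*(-8) = (-26 - 17/11)*(-8) = -303/11*(-8) = 2424/11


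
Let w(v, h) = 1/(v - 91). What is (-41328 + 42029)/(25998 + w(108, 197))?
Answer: 11917/441967 ≈ 0.026964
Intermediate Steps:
w(v, h) = 1/(-91 + v)
(-41328 + 42029)/(25998 + w(108, 197)) = (-41328 + 42029)/(25998 + 1/(-91 + 108)) = 701/(25998 + 1/17) = 701/(441967/17) = 701*(17/441967) = 11917/441967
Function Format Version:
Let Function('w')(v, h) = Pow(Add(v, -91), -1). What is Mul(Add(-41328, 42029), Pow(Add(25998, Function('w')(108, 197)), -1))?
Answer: Rational(11917, 441967) ≈ 0.026964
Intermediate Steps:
Function('w')(v, h) = Pow(Add(-91, v), -1)
Mul(Add(-41328, 42029), Pow(Add(25998, Function('w')(108, 197)), -1)) = Mul(Add(-41328, 42029), Pow(Add(25998, Pow(Add(-91, 108), -1)), -1)) = Mul(701, Pow(Add(25998, Pow(17, -1)), -1)) = Mul(701, Pow(Add(25998, Rational(1, 17)), -1)) = Mul(701, Pow(Rational(441967, 17), -1)) = Mul(701, Rational(17, 441967)) = Rational(11917, 441967)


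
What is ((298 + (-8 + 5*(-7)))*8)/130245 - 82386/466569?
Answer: -72433806/450135403 ≈ -0.16092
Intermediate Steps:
((298 + (-8 + 5*(-7)))*8)/130245 - 82386/466569 = ((298 + (-8 - 35))*8)*(1/130245) - 82386*1/466569 = ((298 - 43)*8)*(1/130245) - 9154/51841 = (255*8)*(1/130245) - 9154/51841 = 2040*(1/130245) - 9154/51841 = 136/8683 - 9154/51841 = -72433806/450135403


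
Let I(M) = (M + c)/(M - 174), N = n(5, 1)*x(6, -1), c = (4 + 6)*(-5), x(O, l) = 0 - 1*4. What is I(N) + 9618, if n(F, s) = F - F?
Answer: 836791/87 ≈ 9618.3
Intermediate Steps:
x(O, l) = -4 (x(O, l) = 0 - 4 = -4)
n(F, s) = 0
c = -50 (c = 10*(-5) = -50)
N = 0 (N = 0*(-4) = 0)
I(M) = (-50 + M)/(-174 + M) (I(M) = (M - 50)/(M - 174) = (-50 + M)/(-174 + M))
I(N) + 9618 = (-50 + 0)/(-174 + 0) + 9618 = -50/(-174) + 9618 = -1/174*(-50) + 9618 = 25/87 + 9618 = 836791/87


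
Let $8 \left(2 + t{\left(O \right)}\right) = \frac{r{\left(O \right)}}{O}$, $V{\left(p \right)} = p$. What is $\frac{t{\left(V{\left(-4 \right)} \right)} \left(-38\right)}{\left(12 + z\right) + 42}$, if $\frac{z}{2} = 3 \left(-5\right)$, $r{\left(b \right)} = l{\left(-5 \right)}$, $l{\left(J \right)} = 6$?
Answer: $\frac{665}{192} \approx 3.4635$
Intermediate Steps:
$r{\left(b \right)} = 6$
$z = -30$ ($z = 2 \cdot 3 \left(-5\right) = 2 \left(-15\right) = -30$)
$t{\left(O \right)} = -2 + \frac{3}{4 O}$ ($t{\left(O \right)} = -2 + \frac{6 \frac{1}{O}}{8} = -2 + \frac{3}{4 O}$)
$\frac{t{\left(V{\left(-4 \right)} \right)} \left(-38\right)}{\left(12 + z\right) + 42} = \frac{\left(-2 + \frac{3}{4 \left(-4\right)}\right) \left(-38\right)}{\left(12 - 30\right) + 42} = \frac{\left(-2 + \frac{3}{4} \left(- \frac{1}{4}\right)\right) \left(-38\right)}{-18 + 42} = \frac{\left(-2 - \frac{3}{16}\right) \left(-38\right)}{24} = \left(- \frac{35}{16}\right) \left(-38\right) \frac{1}{24} = \frac{665}{8} \cdot \frac{1}{24} = \frac{665}{192}$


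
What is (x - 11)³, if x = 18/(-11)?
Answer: -2685619/1331 ≈ -2017.7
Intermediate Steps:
x = -18/11 (x = 18*(-1/11) = -18/11 ≈ -1.6364)
(x - 11)³ = (-18/11 - 11)³ = (-139/11)³ = -2685619/1331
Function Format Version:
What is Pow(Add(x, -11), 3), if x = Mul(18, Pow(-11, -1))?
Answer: Rational(-2685619, 1331) ≈ -2017.7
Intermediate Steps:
x = Rational(-18, 11) (x = Mul(18, Rational(-1, 11)) = Rational(-18, 11) ≈ -1.6364)
Pow(Add(x, -11), 3) = Pow(Add(Rational(-18, 11), -11), 3) = Pow(Rational(-139, 11), 3) = Rational(-2685619, 1331)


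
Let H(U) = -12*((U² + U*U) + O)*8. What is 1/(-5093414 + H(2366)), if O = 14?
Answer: -1/1079902310 ≈ -9.2601e-10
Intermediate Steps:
H(U) = -1344 - 192*U² (H(U) = -12*((U² + U*U) + 14)*8 = -12*((U² + U²) + 14)*8 = -12*(2*U² + 14)*8 = -12*(14 + 2*U²)*8 = (-168 - 24*U²)*8 = -1344 - 192*U²)
1/(-5093414 + H(2366)) = 1/(-5093414 + (-1344 - 192*2366²)) = 1/(-5093414 + (-1344 - 192*5597956)) = 1/(-5093414 + (-1344 - 1074807552)) = 1/(-5093414 - 1074808896) = 1/(-1079902310) = -1/1079902310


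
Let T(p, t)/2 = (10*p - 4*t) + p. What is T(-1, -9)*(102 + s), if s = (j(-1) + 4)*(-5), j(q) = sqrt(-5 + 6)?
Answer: 3850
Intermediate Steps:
j(q) = 1 (j(q) = sqrt(1) = 1)
T(p, t) = -8*t + 22*p (T(p, t) = 2*((10*p - 4*t) + p) = 2*((-4*t + 10*p) + p) = 2*(-4*t + 11*p) = -8*t + 22*p)
s = -25 (s = (1 + 4)*(-5) = 5*(-5) = -25)
T(-1, -9)*(102 + s) = (-8*(-9) + 22*(-1))*(102 - 25) = (72 - 22)*77 = 50*77 = 3850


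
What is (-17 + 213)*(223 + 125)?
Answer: 68208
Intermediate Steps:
(-17 + 213)*(223 + 125) = 196*348 = 68208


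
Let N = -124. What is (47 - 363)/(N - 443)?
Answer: 316/567 ≈ 0.55732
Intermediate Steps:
(47 - 363)/(N - 443) = (47 - 363)/(-124 - 443) = -316/(-567) = -316*(-1/567) = 316/567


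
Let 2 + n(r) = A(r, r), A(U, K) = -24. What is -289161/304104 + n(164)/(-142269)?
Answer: -13710246535/14421523992 ≈ -0.95068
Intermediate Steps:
n(r) = -26 (n(r) = -2 - 24 = -26)
-289161/304104 + n(164)/(-142269) = -289161/304104 - 26/(-142269) = -289161*1/304104 - 26*(-1/142269) = -96387/101368 + 26/142269 = -13710246535/14421523992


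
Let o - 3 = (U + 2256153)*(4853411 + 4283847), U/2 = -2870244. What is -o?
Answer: 31837267853427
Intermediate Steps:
U = -5740488 (U = 2*(-2870244) = -5740488)
o = -31837267853427 (o = 3 + (-5740488 + 2256153)*(4853411 + 4283847) = 3 - 3484335*9137258 = 3 - 31837267853430 = -31837267853427)
-o = -1*(-31837267853427) = 31837267853427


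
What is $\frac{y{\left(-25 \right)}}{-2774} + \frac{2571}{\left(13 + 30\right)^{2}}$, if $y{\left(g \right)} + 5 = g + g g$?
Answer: $\frac{6031799}{5129126} \approx 1.176$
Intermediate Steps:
$y{\left(g \right)} = -5 + g + g^{2}$ ($y{\left(g \right)} = -5 + \left(g + g g\right) = -5 + \left(g + g^{2}\right) = -5 + g + g^{2}$)
$\frac{y{\left(-25 \right)}}{-2774} + \frac{2571}{\left(13 + 30\right)^{2}} = \frac{-5 - 25 + \left(-25\right)^{2}}{-2774} + \frac{2571}{\left(13 + 30\right)^{2}} = \left(-5 - 25 + 625\right) \left(- \frac{1}{2774}\right) + \frac{2571}{43^{2}} = 595 \left(- \frac{1}{2774}\right) + \frac{2571}{1849} = - \frac{595}{2774} + 2571 \cdot \frac{1}{1849} = - \frac{595}{2774} + \frac{2571}{1849} = \frac{6031799}{5129126}$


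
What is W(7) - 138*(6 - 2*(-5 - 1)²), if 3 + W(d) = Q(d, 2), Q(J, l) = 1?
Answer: 9106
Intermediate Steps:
W(d) = -2 (W(d) = -3 + 1 = -2)
W(7) - 138*(6 - 2*(-5 - 1)²) = -2 - 138*(6 - 2*(-5 - 1)²) = -2 - 138*(6 - 2*(-6)²) = -2 - 138*(6 - 2*36) = -2 - 138*(6 - 72) = -2 - 138*(-66) = -2 + 9108 = 9106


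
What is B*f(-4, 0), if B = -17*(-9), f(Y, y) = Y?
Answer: -612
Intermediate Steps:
B = 153
B*f(-4, 0) = 153*(-4) = -612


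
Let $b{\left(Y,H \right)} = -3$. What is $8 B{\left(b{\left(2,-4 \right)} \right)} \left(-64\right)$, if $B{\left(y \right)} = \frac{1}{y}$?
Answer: $\frac{512}{3} \approx 170.67$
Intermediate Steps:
$8 B{\left(b{\left(2,-4 \right)} \right)} \left(-64\right) = \frac{8}{-3} \left(-64\right) = 8 \left(- \frac{1}{3}\right) \left(-64\right) = \left(- \frac{8}{3}\right) \left(-64\right) = \frac{512}{3}$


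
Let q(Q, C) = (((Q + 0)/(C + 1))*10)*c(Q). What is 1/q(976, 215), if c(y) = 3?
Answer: 9/1220 ≈ 0.0073771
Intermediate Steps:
q(Q, C) = 30*Q/(1 + C) (q(Q, C) = (((Q + 0)/(C + 1))*10)*3 = ((Q/(1 + C))*10)*3 = (10*Q/(1 + C))*3 = 30*Q/(1 + C))
1/q(976, 215) = 1/(30*976/(1 + 215)) = 1/(30*976/216) = 1/(30*976*(1/216)) = 1/(1220/9) = 9/1220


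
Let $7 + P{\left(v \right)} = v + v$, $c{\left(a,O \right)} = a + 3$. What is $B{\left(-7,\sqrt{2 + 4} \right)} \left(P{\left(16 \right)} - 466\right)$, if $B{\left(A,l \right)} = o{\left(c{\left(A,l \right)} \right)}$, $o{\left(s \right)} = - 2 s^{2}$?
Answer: $14112$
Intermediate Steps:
$c{\left(a,O \right)} = 3 + a$
$B{\left(A,l \right)} = - 2 \left(3 + A\right)^{2}$
$P{\left(v \right)} = -7 + 2 v$ ($P{\left(v \right)} = -7 + \left(v + v\right) = -7 + 2 v$)
$B{\left(-7,\sqrt{2 + 4} \right)} \left(P{\left(16 \right)} - 466\right) = - 2 \left(3 - 7\right)^{2} \left(\left(-7 + 2 \cdot 16\right) - 466\right) = - 2 \left(-4\right)^{2} \left(\left(-7 + 32\right) - 466\right) = \left(-2\right) 16 \left(25 - 466\right) = \left(-32\right) \left(-441\right) = 14112$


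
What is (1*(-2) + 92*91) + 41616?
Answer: 49986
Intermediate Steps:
(1*(-2) + 92*91) + 41616 = (-2 + 8372) + 41616 = 8370 + 41616 = 49986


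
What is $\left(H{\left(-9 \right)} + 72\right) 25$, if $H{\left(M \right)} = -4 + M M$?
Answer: $3725$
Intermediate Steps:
$H{\left(M \right)} = -4 + M^{2}$
$\left(H{\left(-9 \right)} + 72\right) 25 = \left(\left(-4 + \left(-9\right)^{2}\right) + 72\right) 25 = \left(\left(-4 + 81\right) + 72\right) 25 = \left(77 + 72\right) 25 = 149 \cdot 25 = 3725$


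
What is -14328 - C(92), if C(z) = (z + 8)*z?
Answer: -23528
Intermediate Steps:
C(z) = z*(8 + z) (C(z) = (8 + z)*z = z*(8 + z))
-14328 - C(92) = -14328 - 92*(8 + 92) = -14328 - 92*100 = -14328 - 1*9200 = -14328 - 9200 = -23528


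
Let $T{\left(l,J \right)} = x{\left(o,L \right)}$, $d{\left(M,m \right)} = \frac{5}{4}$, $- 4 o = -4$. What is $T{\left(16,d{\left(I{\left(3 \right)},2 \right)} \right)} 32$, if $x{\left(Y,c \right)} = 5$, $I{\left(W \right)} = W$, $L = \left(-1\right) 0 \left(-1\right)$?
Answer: $160$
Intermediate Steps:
$L = 0$ ($L = 0 \left(-1\right) = 0$)
$o = 1$ ($o = \left(- \frac{1}{4}\right) \left(-4\right) = 1$)
$d{\left(M,m \right)} = \frac{5}{4}$ ($d{\left(M,m \right)} = 5 \cdot \frac{1}{4} = \frac{5}{4}$)
$T{\left(l,J \right)} = 5$
$T{\left(16,d{\left(I{\left(3 \right)},2 \right)} \right)} 32 = 5 \cdot 32 = 160$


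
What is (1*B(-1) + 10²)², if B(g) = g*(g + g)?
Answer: 10404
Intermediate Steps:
B(g) = 2*g² (B(g) = g*(2*g) = 2*g²)
(1*B(-1) + 10²)² = (1*(2*(-1)²) + 10²)² = (1*(2*1) + 100)² = (1*2 + 100)² = (2 + 100)² = 102² = 10404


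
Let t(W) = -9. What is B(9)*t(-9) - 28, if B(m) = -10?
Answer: 62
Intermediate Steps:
B(9)*t(-9) - 28 = -10*(-9) - 28 = 90 - 28 = 62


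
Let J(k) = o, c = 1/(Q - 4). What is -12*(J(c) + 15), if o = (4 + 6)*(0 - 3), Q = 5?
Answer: 180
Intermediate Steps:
c = 1 (c = 1/(5 - 4) = 1/1 = 1)
o = -30 (o = 10*(-3) = -30)
J(k) = -30
-12*(J(c) + 15) = -12*(-30 + 15) = -12*(-15) = 180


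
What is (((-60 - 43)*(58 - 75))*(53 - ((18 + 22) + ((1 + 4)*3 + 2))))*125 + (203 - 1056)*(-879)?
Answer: -125713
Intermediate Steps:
(((-60 - 43)*(58 - 75))*(53 - ((18 + 22) + ((1 + 4)*3 + 2))))*125 + (203 - 1056)*(-879) = ((-103*(-17))*(53 - (40 + (5*3 + 2))))*125 - 853*(-879) = (1751*(53 - (40 + (15 + 2))))*125 + 749787 = (1751*(53 - (40 + 17)))*125 + 749787 = (1751*(53 - 1*57))*125 + 749787 = (1751*(53 - 57))*125 + 749787 = (1751*(-4))*125 + 749787 = -7004*125 + 749787 = -875500 + 749787 = -125713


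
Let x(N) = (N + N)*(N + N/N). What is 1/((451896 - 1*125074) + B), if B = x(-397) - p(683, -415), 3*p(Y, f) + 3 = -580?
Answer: 3/1924321 ≈ 1.5590e-6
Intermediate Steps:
p(Y, f) = -583/3 (p(Y, f) = -1 + (1/3)*(-580) = -1 - 580/3 = -583/3)
x(N) = 2*N*(1 + N) (x(N) = (2*N)*(N + 1) = (2*N)*(1 + N) = 2*N*(1 + N))
B = 943855/3 (B = 2*(-397)*(1 - 397) - 1*(-583/3) = 2*(-397)*(-396) + 583/3 = 314424 + 583/3 = 943855/3 ≈ 3.1462e+5)
1/((451896 - 1*125074) + B) = 1/((451896 - 1*125074) + 943855/3) = 1/((451896 - 125074) + 943855/3) = 1/(326822 + 943855/3) = 1/(1924321/3) = 3/1924321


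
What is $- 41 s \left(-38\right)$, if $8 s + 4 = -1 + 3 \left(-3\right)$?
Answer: $- \frac{5453}{2} \approx -2726.5$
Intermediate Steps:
$s = - \frac{7}{4}$ ($s = - \frac{1}{2} + \frac{-1 + 3 \left(-3\right)}{8} = - \frac{1}{2} + \frac{-1 - 9}{8} = - \frac{1}{2} + \frac{1}{8} \left(-10\right) = - \frac{1}{2} - \frac{5}{4} = - \frac{7}{4} \approx -1.75$)
$- 41 s \left(-38\right) = \left(-41\right) \left(- \frac{7}{4}\right) \left(-38\right) = \frac{287}{4} \left(-38\right) = - \frac{5453}{2}$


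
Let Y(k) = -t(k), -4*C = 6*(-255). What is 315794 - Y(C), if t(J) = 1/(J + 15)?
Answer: 251056232/795 ≈ 3.1579e+5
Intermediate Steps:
C = 765/2 (C = -3*(-255)/2 = -¼*(-1530) = 765/2 ≈ 382.50)
t(J) = 1/(15 + J)
Y(k) = -1/(15 + k)
315794 - Y(C) = 315794 - (-1)/(15 + 765/2) = 315794 - (-1)/795/2 = 315794 - (-1)*2/795 = 315794 - 1*(-2/795) = 315794 + 2/795 = 251056232/795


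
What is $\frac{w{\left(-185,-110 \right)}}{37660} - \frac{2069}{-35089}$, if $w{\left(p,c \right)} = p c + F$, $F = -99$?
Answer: $\frac{112643697}{188778820} \approx 0.5967$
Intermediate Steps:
$w{\left(p,c \right)} = -99 + c p$ ($w{\left(p,c \right)} = p c - 99 = c p - 99 = -99 + c p$)
$\frac{w{\left(-185,-110 \right)}}{37660} - \frac{2069}{-35089} = \frac{-99 - -20350}{37660} - \frac{2069}{-35089} = \left(-99 + 20350\right) \frac{1}{37660} - - \frac{2069}{35089} = 20251 \cdot \frac{1}{37660} + \frac{2069}{35089} = \frac{2893}{5380} + \frac{2069}{35089} = \frac{112643697}{188778820}$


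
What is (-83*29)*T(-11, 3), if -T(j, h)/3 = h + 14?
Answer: 122757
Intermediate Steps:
T(j, h) = -42 - 3*h (T(j, h) = -3*(h + 14) = -3*(14 + h) = -42 - 3*h)
(-83*29)*T(-11, 3) = (-83*29)*(-42 - 3*3) = -2407*(-42 - 9) = -2407*(-51) = 122757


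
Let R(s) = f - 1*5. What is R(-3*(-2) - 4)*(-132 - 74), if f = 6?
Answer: -206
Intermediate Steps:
R(s) = 1 (R(s) = 6 - 1*5 = 6 - 5 = 1)
R(-3*(-2) - 4)*(-132 - 74) = 1*(-132 - 74) = 1*(-206) = -206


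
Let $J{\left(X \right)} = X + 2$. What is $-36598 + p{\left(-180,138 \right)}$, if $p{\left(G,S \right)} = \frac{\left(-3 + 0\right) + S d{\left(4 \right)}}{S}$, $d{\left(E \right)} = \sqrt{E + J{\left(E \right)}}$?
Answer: $- \frac{1683509}{46} + \sqrt{10} \approx -36595.0$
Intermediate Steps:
$J{\left(X \right)} = 2 + X$
$d{\left(E \right)} = \sqrt{2 + 2 E}$ ($d{\left(E \right)} = \sqrt{E + \left(2 + E\right)} = \sqrt{2 + 2 E}$)
$p{\left(G,S \right)} = \frac{-3 + S \sqrt{10}}{S}$ ($p{\left(G,S \right)} = \frac{\left(-3 + 0\right) + S \sqrt{2 + 2 \cdot 4}}{S} = \frac{-3 + S \sqrt{2 + 8}}{S} = \frac{-3 + S \sqrt{10}}{S}$)
$-36598 + p{\left(-180,138 \right)} = -36598 + \left(\sqrt{10} - \frac{3}{138}\right) = -36598 + \left(\sqrt{10} - \frac{1}{46}\right) = -36598 - \left(\frac{1}{46} - \sqrt{10}\right) = - \frac{1683509}{46} + \sqrt{10}$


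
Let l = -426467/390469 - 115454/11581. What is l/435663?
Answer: -50020122253/1970077447962207 ≈ -2.5390e-5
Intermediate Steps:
l = -50020122253/4522021489 (l = -426467*1/390469 - 115454*1/11581 = -426467/390469 - 115454/11581 = -50020122253/4522021489 ≈ -11.061)
l/435663 = -50020122253/4522021489/435663 = -50020122253/4522021489*1/435663 = -50020122253/1970077447962207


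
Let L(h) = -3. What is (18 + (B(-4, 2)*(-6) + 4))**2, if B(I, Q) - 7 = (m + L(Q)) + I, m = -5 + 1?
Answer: 2116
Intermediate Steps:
m = -4
B(I, Q) = I (B(I, Q) = 7 + ((-4 - 3) + I) = 7 + (-7 + I) = I)
(18 + (B(-4, 2)*(-6) + 4))**2 = (18 + (-4*(-6) + 4))**2 = (18 + (24 + 4))**2 = (18 + 28)**2 = 46**2 = 2116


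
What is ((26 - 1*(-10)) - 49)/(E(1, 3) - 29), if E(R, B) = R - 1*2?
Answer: 13/30 ≈ 0.43333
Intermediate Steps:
E(R, B) = -2 + R (E(R, B) = R - 2 = -2 + R)
((26 - 1*(-10)) - 49)/(E(1, 3) - 29) = ((26 - 1*(-10)) - 49)/((-2 + 1) - 29) = ((26 + 10) - 49)/(-1 - 29) = (36 - 49)/(-30) = -13*(-1/30) = 13/30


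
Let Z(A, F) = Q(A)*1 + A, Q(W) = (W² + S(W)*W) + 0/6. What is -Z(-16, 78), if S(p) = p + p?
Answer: -752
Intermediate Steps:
S(p) = 2*p
Q(W) = 3*W² (Q(W) = (W² + (2*W)*W) + 0/6 = (W² + 2*W²) + 0*(⅙) = 3*W² + 0 = 3*W²)
Z(A, F) = A + 3*A² (Z(A, F) = (3*A²)*1 + A = 3*A² + A = A + 3*A²)
-Z(-16, 78) = -(-16)*(1 + 3*(-16)) = -(-16)*(1 - 48) = -(-16)*(-47) = -1*752 = -752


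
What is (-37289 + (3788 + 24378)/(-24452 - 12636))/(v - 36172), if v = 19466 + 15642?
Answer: 691501299/19730816 ≈ 35.047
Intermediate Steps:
v = 35108
(-37289 + (3788 + 24378)/(-24452 - 12636))/(v - 36172) = (-37289 + (3788 + 24378)/(-24452 - 12636))/(35108 - 36172) = (-37289 + 28166/(-37088))/(-1064) = (-37289 + 28166*(-1/37088))*(-1/1064) = (-37289 - 14083/18544)*(-1/1064) = -691501299/18544*(-1/1064) = 691501299/19730816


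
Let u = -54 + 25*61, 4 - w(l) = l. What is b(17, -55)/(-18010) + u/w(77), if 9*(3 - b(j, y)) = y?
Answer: -119220188/5916285 ≈ -20.151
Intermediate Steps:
b(j, y) = 3 - y/9
w(l) = 4 - l
u = 1471 (u = -54 + 1525 = 1471)
b(17, -55)/(-18010) + u/w(77) = (3 - ⅑*(-55))/(-18010) + 1471/(4 - 1*77) = (3 + 55/9)*(-1/18010) + 1471/(4 - 77) = (82/9)*(-1/18010) + 1471/(-73) = -41/81045 + 1471*(-1/73) = -41/81045 - 1471/73 = -119220188/5916285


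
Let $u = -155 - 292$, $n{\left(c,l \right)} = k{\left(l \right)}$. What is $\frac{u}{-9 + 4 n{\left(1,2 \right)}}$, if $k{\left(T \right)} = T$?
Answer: $447$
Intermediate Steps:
$n{\left(c,l \right)} = l$
$u = -447$ ($u = -155 - 292 = -447$)
$\frac{u}{-9 + 4 n{\left(1,2 \right)}} = - \frac{447}{-9 + 4 \cdot 2} = - \frac{447}{-9 + 8} = - \frac{447}{-1} = \left(-447\right) \left(-1\right) = 447$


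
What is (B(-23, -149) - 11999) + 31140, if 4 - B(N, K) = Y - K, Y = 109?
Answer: 18887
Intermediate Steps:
B(N, K) = -105 + K (B(N, K) = 4 - (109 - K) = 4 + (-109 + K) = -105 + K)
(B(-23, -149) - 11999) + 31140 = ((-105 - 149) - 11999) + 31140 = (-254 - 11999) + 31140 = -12253 + 31140 = 18887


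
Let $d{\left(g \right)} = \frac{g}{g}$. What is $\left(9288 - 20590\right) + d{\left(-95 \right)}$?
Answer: $-11301$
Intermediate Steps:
$d{\left(g \right)} = 1$
$\left(9288 - 20590\right) + d{\left(-95 \right)} = \left(9288 - 20590\right) + 1 = -11302 + 1 = -11301$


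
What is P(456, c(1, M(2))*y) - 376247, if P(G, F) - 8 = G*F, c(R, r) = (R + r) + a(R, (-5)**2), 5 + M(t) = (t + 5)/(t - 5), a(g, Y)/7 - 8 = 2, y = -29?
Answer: -1218167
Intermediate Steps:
a(g, Y) = 70 (a(g, Y) = 56 + 7*2 = 56 + 14 = 70)
M(t) = -5 + (5 + t)/(-5 + t) (M(t) = -5 + (t + 5)/(t - 5) = -5 + (5 + t)/(-5 + t))
c(R, r) = 70 + R + r (c(R, r) = (R + r) + 70 = 70 + R + r)
P(G, F) = 8 + F*G (P(G, F) = 8 + G*F = 8 + F*G)
P(456, c(1, M(2))*y) - 376247 = (8 + ((70 + 1 + 2*(15 - 2*2)/(-5 + 2))*(-29))*456) - 376247 = (8 + ((70 + 1 + 2*(15 - 4)/(-3))*(-29))*456) - 376247 = (8 + ((70 + 1 + 2*(-1/3)*11)*(-29))*456) - 376247 = (8 + ((70 + 1 - 22/3)*(-29))*456) - 376247 = (8 + ((191/3)*(-29))*456) - 376247 = (8 - 5539/3*456) - 376247 = (8 - 841928) - 376247 = -841920 - 376247 = -1218167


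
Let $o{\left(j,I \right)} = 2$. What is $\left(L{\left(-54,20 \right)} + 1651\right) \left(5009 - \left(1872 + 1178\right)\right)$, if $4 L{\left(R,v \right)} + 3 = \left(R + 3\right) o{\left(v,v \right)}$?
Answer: $\frac{12731541}{4} \approx 3.1829 \cdot 10^{6}$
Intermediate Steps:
$L{\left(R,v \right)} = \frac{3}{4} + \frac{R}{2}$ ($L{\left(R,v \right)} = - \frac{3}{4} + \frac{\left(R + 3\right) 2}{4} = - \frac{3}{4} + \frac{\left(3 + R\right) 2}{4} = - \frac{3}{4} + \frac{6 + 2 R}{4} = - \frac{3}{4} + \left(\frac{3}{2} + \frac{R}{2}\right) = \frac{3}{4} + \frac{R}{2}$)
$\left(L{\left(-54,20 \right)} + 1651\right) \left(5009 - \left(1872 + 1178\right)\right) = \left(\left(\frac{3}{4} + \frac{1}{2} \left(-54\right)\right) + 1651\right) \left(5009 - \left(1872 + 1178\right)\right) = \left(\left(\frac{3}{4} - 27\right) + 1651\right) \left(5009 - 3050\right) = \left(- \frac{105}{4} + 1651\right) \left(5009 - 3050\right) = \frac{6499 \left(5009 - 3050\right)}{4} = \frac{6499}{4} \cdot 1959 = \frac{12731541}{4}$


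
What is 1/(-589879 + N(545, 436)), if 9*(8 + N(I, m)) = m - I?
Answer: -9/5309092 ≈ -1.6952e-6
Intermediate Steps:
N(I, m) = -8 - I/9 + m/9 (N(I, m) = -8 + (m - I)/9 = -8 + (-I/9 + m/9) = -8 - I/9 + m/9)
1/(-589879 + N(545, 436)) = 1/(-589879 + (-8 - ⅑*545 + (⅑)*436)) = 1/(-589879 + (-8 - 545/9 + 436/9)) = 1/(-589879 - 181/9) = 1/(-5309092/9) = -9/5309092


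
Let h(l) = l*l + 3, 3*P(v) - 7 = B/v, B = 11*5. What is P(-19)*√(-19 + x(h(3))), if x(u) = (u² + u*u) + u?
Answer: 26*√281/19 ≈ 22.939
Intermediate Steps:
B = 55
P(v) = 7/3 + 55/(3*v) (P(v) = 7/3 + (55/v)/3 = 7/3 + 55/(3*v))
h(l) = 3 + l² (h(l) = l² + 3 = 3 + l²)
x(u) = u + 2*u² (x(u) = (u² + u²) + u = 2*u² + u = u + 2*u²)
P(-19)*√(-19 + x(h(3))) = ((⅓)*(55 + 7*(-19))/(-19))*√(-19 + (3 + 3²)*(1 + 2*(3 + 3²))) = ((⅓)*(-1/19)*(55 - 133))*√(-19 + (3 + 9)*(1 + 2*(3 + 9))) = ((⅓)*(-1/19)*(-78))*√(-19 + 12*(1 + 2*12)) = 26*√(-19 + 12*(1 + 24))/19 = 26*√(-19 + 12*25)/19 = 26*√(-19 + 300)/19 = 26*√281/19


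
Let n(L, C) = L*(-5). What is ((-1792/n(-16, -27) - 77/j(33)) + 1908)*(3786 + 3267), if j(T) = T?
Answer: 66413399/5 ≈ 1.3283e+7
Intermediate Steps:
n(L, C) = -5*L
((-1792/n(-16, -27) - 77/j(33)) + 1908)*(3786 + 3267) = ((-1792/((-5*(-16))) - 77/33) + 1908)*(3786 + 3267) = ((-1792/80 - 77*1/33) + 1908)*7053 = ((-1792*1/80 - 7/3) + 1908)*7053 = ((-112/5 - 7/3) + 1908)*7053 = (-371/15 + 1908)*7053 = (28249/15)*7053 = 66413399/5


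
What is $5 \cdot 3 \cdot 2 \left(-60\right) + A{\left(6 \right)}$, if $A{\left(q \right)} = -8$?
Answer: $-1808$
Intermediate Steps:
$5 \cdot 3 \cdot 2 \left(-60\right) + A{\left(6 \right)} = 5 \cdot 3 \cdot 2 \left(-60\right) - 8 = 15 \cdot 2 \left(-60\right) - 8 = 30 \left(-60\right) - 8 = -1800 - 8 = -1808$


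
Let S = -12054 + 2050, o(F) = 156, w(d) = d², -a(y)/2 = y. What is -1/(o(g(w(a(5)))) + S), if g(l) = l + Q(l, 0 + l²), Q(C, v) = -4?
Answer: 1/9848 ≈ 0.00010154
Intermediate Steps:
a(y) = -2*y
g(l) = -4 + l (g(l) = l - 4 = -4 + l)
S = -10004
-1/(o(g(w(a(5)))) + S) = -1/(156 - 10004) = -1/(-9848) = -1*(-1/9848) = 1/9848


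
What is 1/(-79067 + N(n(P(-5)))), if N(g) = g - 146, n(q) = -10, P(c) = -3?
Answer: -1/79223 ≈ -1.2623e-5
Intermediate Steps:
N(g) = -146 + g
1/(-79067 + N(n(P(-5)))) = 1/(-79067 + (-146 - 10)) = 1/(-79067 - 156) = 1/(-79223) = -1/79223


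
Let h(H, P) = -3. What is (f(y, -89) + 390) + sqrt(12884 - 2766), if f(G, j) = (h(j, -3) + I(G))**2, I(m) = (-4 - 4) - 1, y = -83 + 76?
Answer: 534 + sqrt(10118) ≈ 634.59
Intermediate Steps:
y = -7
I(m) = -9 (I(m) = -8 - 1 = -9)
f(G, j) = 144 (f(G, j) = (-3 - 9)**2 = (-12)**2 = 144)
(f(y, -89) + 390) + sqrt(12884 - 2766) = (144 + 390) + sqrt(12884 - 2766) = 534 + sqrt(10118)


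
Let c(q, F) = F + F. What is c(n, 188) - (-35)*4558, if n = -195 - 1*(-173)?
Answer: 159906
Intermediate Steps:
n = -22 (n = -195 + 173 = -22)
c(q, F) = 2*F
c(n, 188) - (-35)*4558 = 2*188 - (-35)*4558 = 376 - 1*(-159530) = 376 + 159530 = 159906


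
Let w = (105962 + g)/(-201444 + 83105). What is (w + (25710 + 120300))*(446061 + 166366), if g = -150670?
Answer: 10581955938311846/118339 ≈ 8.9421e+10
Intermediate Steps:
w = 44708/118339 (w = (105962 - 150670)/(-201444 + 83105) = -44708/(-118339) = -44708*(-1/118339) = 44708/118339 ≈ 0.37780)
(w + (25710 + 120300))*(446061 + 166366) = (44708/118339 + (25710 + 120300))*(446061 + 166366) = (44708/118339 + 146010)*612427 = (17278722098/118339)*612427 = 10581955938311846/118339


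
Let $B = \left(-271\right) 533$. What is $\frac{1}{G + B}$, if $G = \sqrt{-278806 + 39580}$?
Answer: $- \frac{11111}{1604924575} - \frac{i \sqrt{239226}}{20864019475} \approx -6.9231 \cdot 10^{-6} - 2.3443 \cdot 10^{-8} i$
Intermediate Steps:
$G = i \sqrt{239226}$ ($G = \sqrt{-239226} = i \sqrt{239226} \approx 489.11 i$)
$B = -144443$
$\frac{1}{G + B} = \frac{1}{i \sqrt{239226} - 144443} = \frac{1}{-144443 + i \sqrt{239226}}$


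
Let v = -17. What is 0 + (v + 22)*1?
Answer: 5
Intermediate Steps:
0 + (v + 22)*1 = 0 + (-17 + 22)*1 = 0 + 5*1 = 0 + 5 = 5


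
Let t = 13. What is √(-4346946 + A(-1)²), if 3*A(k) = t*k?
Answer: I*√39122345/3 ≈ 2084.9*I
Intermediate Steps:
A(k) = 13*k/3 (A(k) = (13*k)/3 = 13*k/3)
√(-4346946 + A(-1)²) = √(-4346946 + ((13/3)*(-1))²) = √(-4346946 + (-13/3)²) = √(-4346946 + 169/9) = √(-39122345/9) = I*√39122345/3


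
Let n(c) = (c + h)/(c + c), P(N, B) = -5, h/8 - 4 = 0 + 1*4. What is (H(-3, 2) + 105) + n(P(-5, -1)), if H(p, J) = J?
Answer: 1011/10 ≈ 101.10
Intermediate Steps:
h = 64 (h = 32 + 8*(0 + 1*4) = 32 + 8*(0 + 4) = 32 + 8*4 = 32 + 32 = 64)
n(c) = (64 + c)/(2*c) (n(c) = (c + 64)/(c + c) = (64 + c)/((2*c)) = (64 + c)*(1/(2*c)) = (64 + c)/(2*c))
(H(-3, 2) + 105) + n(P(-5, -1)) = (2 + 105) + (½)*(64 - 5)/(-5) = 107 + (½)*(-⅕)*59 = 107 - 59/10 = 1011/10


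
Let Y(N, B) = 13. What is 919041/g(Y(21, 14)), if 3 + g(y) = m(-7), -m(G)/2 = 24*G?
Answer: 306347/111 ≈ 2759.9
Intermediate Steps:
m(G) = -48*G
g(y) = 333 (g(y) = -3 - 48*(-7) = -3 + 336 = 333)
919041/g(Y(21, 14)) = 919041/333 = 919041*(1/333) = 306347/111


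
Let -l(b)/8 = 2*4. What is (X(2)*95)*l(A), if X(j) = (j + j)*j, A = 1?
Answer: -48640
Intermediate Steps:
X(j) = 2*j² (X(j) = (2*j)*j = 2*j²)
l(b) = -64 (l(b) = -16*4 = -8*8 = -64)
(X(2)*95)*l(A) = ((2*2²)*95)*(-64) = ((2*4)*95)*(-64) = (8*95)*(-64) = 760*(-64) = -48640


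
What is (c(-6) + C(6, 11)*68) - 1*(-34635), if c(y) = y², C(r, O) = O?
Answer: 35419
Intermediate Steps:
(c(-6) + C(6, 11)*68) - 1*(-34635) = ((-6)² + 11*68) - 1*(-34635) = (36 + 748) + 34635 = 784 + 34635 = 35419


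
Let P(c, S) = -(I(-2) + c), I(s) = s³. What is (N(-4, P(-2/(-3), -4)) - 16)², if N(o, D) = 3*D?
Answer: 36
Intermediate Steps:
P(c, S) = 8 - c (P(c, S) = -((-2)³ + c) = -(-8 + c) = 8 - c)
(N(-4, P(-2/(-3), -4)) - 16)² = (3*(8 - (-2)/(-3)) - 16)² = (3*(8 - (-2)*(-1)/3) - 16)² = (3*(8 - 1*⅔) - 16)² = (3*(8 - ⅔) - 16)² = (3*(22/3) - 16)² = (22 - 16)² = 6² = 36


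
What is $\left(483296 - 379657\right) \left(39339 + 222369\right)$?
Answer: $27123155412$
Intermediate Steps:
$\left(483296 - 379657\right) \left(39339 + 222369\right) = 103639 \cdot 261708 = 27123155412$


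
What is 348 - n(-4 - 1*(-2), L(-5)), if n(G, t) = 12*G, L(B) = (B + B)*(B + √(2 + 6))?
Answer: 372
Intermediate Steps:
L(B) = 2*B*(B + 2*√2) (L(B) = (2*B)*(B + √8) = (2*B)*(B + 2*√2) = 2*B*(B + 2*√2))
348 - n(-4 - 1*(-2), L(-5)) = 348 - 12*(-4 - 1*(-2)) = 348 - 12*(-4 + 2) = 348 - 12*(-2) = 348 - 1*(-24) = 348 + 24 = 372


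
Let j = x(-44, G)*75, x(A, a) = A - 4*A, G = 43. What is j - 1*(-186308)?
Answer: 196208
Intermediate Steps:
x(A, a) = -3*A
j = 9900 (j = -3*(-44)*75 = 132*75 = 9900)
j - 1*(-186308) = 9900 - 1*(-186308) = 9900 + 186308 = 196208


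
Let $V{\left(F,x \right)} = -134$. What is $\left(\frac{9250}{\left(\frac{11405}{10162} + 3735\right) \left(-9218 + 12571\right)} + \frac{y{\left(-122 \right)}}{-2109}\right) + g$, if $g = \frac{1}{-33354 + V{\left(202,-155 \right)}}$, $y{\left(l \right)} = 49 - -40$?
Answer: $- \frac{304525271383423}{7339450273402416} \approx -0.041492$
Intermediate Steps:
$y{\left(l \right)} = 89$ ($y{\left(l \right)} = 49 + 40 = 89$)
$g = - \frac{1}{33488}$ ($g = \frac{1}{-33354 - 134} = \frac{1}{-33488} = - \frac{1}{33488} \approx -2.9861 \cdot 10^{-5}$)
$\left(\frac{9250}{\left(\frac{11405}{10162} + 3735\right) \left(-9218 + 12571\right)} + \frac{y{\left(-122 \right)}}{-2109}\right) + g = \left(\frac{9250}{\left(\frac{11405}{10162} + 3735\right) \left(-9218 + 12571\right)} + \frac{89}{-2109}\right) - \frac{1}{33488} = \left(\frac{9250}{\left(11405 \cdot \frac{1}{10162} + 3735\right) 3353} + 89 \left(- \frac{1}{2109}\right)\right) - \frac{1}{33488} = \left(\frac{9250}{\left(\frac{11405}{10162} + 3735\right) 3353} - \frac{89}{2109}\right) - \frac{1}{33488} = \left(\frac{9250}{\frac{37966475}{10162} \cdot 3353} - \frac{89}{2109}\right) - \frac{1}{33488} = \left(\frac{9250}{\frac{127301590675}{10162}} - \frac{89}{2109}\right) - \frac{1}{33488} = \left(9250 \cdot \frac{10162}{127301590675} - \frac{89}{2109}\right) - \frac{1}{33488} = \left(\frac{3759940}{5092063627} - \frac{89}{2109}\right) - \frac{1}{33488} = - \frac{445263949343}{10739162189343} - \frac{1}{33488} = - \frac{304525271383423}{7339450273402416}$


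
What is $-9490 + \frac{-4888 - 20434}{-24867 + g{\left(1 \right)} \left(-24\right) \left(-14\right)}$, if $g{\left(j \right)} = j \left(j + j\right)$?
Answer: $- \frac{229585228}{24195} \approx -9489.0$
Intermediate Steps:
$g{\left(j \right)} = 2 j^{2}$ ($g{\left(j \right)} = j 2 j = 2 j^{2}$)
$-9490 + \frac{-4888 - 20434}{-24867 + g{\left(1 \right)} \left(-24\right) \left(-14\right)} = -9490 + \frac{-4888 - 20434}{-24867 + 2 \cdot 1^{2} \left(-24\right) \left(-14\right)} = -9490 - \frac{25322}{-24867 + 2 \cdot 1 \left(-24\right) \left(-14\right)} = -9490 - \frac{25322}{-24867 + 2 \left(-24\right) \left(-14\right)} = -9490 - \frac{25322}{-24867 - -672} = -9490 - \frac{25322}{-24867 + 672} = -9490 - \frac{25322}{-24195} = -9490 - - \frac{25322}{24195} = -9490 + \frac{25322}{24195} = - \frac{229585228}{24195}$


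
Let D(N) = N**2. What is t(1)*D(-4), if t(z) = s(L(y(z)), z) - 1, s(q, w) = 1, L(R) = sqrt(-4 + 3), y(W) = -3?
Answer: 0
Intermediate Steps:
L(R) = I (L(R) = sqrt(-1) = I)
t(z) = 0 (t(z) = 1 - 1 = 0)
t(1)*D(-4) = 0*(-4)**2 = 0*16 = 0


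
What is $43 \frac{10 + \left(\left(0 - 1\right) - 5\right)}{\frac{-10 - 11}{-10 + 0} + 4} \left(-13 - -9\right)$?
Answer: $- \frac{6880}{61} \approx -112.79$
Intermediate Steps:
$43 \frac{10 + \left(\left(0 - 1\right) - 5\right)}{\frac{-10 - 11}{-10 + 0} + 4} \left(-13 - -9\right) = 43 \frac{10 - 6}{- \frac{21}{-10} + 4} \left(-13 + 9\right) = 43 \frac{10 - 6}{\left(-21\right) \left(- \frac{1}{10}\right) + 4} \left(-4\right) = 43 \frac{4}{\frac{21}{10} + 4} \left(-4\right) = 43 \frac{4}{\frac{61}{10}} \left(-4\right) = 43 \cdot 4 \cdot \frac{10}{61} \left(-4\right) = 43 \cdot \frac{40}{61} \left(-4\right) = \frac{1720}{61} \left(-4\right) = - \frac{6880}{61}$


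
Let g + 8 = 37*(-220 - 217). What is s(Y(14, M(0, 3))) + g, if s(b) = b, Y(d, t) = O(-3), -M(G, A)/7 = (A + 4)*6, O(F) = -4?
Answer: -16181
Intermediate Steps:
M(G, A) = -168 - 42*A (M(G, A) = -7*(A + 4)*6 = -7*(4 + A)*6 = -7*(24 + 6*A) = -168 - 42*A)
Y(d, t) = -4
g = -16177 (g = -8 + 37*(-220 - 217) = -8 + 37*(-437) = -8 - 16169 = -16177)
s(Y(14, M(0, 3))) + g = -4 - 16177 = -16181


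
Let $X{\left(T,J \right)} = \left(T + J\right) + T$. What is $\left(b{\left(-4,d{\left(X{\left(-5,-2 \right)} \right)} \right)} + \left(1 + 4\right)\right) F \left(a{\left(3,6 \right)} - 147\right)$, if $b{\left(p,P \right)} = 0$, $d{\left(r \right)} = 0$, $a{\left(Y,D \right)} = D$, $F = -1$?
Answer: $705$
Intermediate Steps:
$X{\left(T,J \right)} = J + 2 T$ ($X{\left(T,J \right)} = \left(J + T\right) + T = J + 2 T$)
$\left(b{\left(-4,d{\left(X{\left(-5,-2 \right)} \right)} \right)} + \left(1 + 4\right)\right) F \left(a{\left(3,6 \right)} - 147\right) = \left(0 + \left(1 + 4\right)\right) \left(-1\right) \left(6 - 147\right) = \left(0 + 5\right) \left(-1\right) \left(-141\right) = 5 \left(-1\right) \left(-141\right) = \left(-5\right) \left(-141\right) = 705$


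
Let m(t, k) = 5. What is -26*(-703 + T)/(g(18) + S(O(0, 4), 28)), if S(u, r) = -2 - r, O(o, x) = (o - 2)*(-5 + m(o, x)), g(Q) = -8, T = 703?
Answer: 0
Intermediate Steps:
O(o, x) = 0 (O(o, x) = (o - 2)*(-5 + 5) = (-2 + o)*0 = 0)
-26*(-703 + T)/(g(18) + S(O(0, 4), 28)) = -26*(-703 + 703)/(-8 + (-2 - 1*28)) = -0/(-8 + (-2 - 28)) = -0/(-8 - 30) = -0/(-38) = -0*(-1)/38 = -26*0 = 0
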